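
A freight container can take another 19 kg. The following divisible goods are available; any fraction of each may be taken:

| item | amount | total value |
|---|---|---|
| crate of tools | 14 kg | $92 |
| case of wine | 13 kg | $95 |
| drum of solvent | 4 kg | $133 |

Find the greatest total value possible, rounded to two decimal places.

Take in order of value per unit:
- drum of solvent (133/4 per unit): all 4 → value 133, running total 133.00
- case of wine (95/13 per unit): all 13 → value 95, running total 228.00
- crate of tools (92/14 per unit): 2 of 14 → value 2×92/14 = 13.1429, running total 241.14
Total 241.14.

241.14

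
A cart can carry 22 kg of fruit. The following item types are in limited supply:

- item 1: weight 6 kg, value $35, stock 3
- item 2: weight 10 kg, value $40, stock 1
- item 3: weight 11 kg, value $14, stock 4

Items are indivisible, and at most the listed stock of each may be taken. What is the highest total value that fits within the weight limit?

Top feasible selections:
- 2×item 1 + 1×item 2: weight 22, value 110
- 3×item 1: weight 18, value 105
- 1×item 1 + 1×item 2: weight 16, value 75
- 2×item 1: weight 12, value 70
Best: $110.

$110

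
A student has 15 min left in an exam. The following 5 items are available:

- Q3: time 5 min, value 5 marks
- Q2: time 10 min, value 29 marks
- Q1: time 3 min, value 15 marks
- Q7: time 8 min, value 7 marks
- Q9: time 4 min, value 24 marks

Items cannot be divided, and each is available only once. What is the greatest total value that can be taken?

53 marks

Check high-value combinations within 15 min:
- Q2+Q9: time 10+4=14, value 29+24=53
- Q1+Q7+Q9: time 3+8+4=15, value 15+7+24=46
- Q3+Q1+Q9: time 5+3+4=12, value 5+15+24=44
- Q2+Q1: time 10+3=13, value 29+15=44
Best: 53 marks.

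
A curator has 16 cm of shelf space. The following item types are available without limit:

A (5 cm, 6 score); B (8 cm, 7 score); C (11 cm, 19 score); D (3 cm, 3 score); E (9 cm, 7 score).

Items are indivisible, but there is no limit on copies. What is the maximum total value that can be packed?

25 score

Best value-per-unit is C at 19/11; filling with it alone gives 1×19 = 19.
Optimal mix: 1×A + 1×C → length 16, value 25.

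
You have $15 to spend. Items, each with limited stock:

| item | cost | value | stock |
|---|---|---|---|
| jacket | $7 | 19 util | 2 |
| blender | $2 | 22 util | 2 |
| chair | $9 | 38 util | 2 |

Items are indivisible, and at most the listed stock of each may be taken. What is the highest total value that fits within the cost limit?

82 util

Top feasible selections:
- 2×blender + 1×chair: cost 13, value 82
- 1×jacket + 2×blender: cost 11, value 63
Best: 82 util.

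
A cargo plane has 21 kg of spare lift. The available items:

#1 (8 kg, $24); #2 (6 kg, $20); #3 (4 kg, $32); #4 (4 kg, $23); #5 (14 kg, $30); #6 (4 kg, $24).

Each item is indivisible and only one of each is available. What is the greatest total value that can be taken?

Check high-value combinations within 21 kg:
- #1+#3+#4+#6: weight 8+4+4+4=20, value 24+32+23+24=103
- #2+#3+#4+#6: weight 6+4+4+4=18, value 20+32+23+24=99
- #1+#3+#6: weight 8+4+4=16, value 24+32+24=80
- #3+#4+#6: weight 4+4+4=12, value 32+23+24=79
- #1+#3+#4: weight 8+4+4=16, value 24+32+23=79
Best: $103.

$103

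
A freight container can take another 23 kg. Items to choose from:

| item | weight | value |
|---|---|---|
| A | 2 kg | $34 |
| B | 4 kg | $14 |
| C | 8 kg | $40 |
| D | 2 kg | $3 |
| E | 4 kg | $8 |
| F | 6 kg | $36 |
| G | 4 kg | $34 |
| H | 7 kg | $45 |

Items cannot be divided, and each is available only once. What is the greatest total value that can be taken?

$163

This is a 0/1 knapsack; check combinations near the capacity.
- A+B+F+G+H: weight 2+4+6+4+7=23, value 34+14+36+34+45=163
- A+E+F+G+H: weight 2+4+6+4+7=23, value 34+8+36+34+45=157
- A+C+D+G+H: weight 2+8+2+4+7=23, value 34+40+3+34+45=156
- A+C+F+H: weight 2+8+6+7=23, value 34+40+36+45=155
Best: $163.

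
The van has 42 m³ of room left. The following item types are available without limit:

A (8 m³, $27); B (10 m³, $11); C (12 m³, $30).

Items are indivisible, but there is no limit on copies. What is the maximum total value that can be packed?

$135

Best value-per-unit is A at 27/8, and filling with it alone uses volume 5×8=40. No mix of the others beats 5×27 = 135.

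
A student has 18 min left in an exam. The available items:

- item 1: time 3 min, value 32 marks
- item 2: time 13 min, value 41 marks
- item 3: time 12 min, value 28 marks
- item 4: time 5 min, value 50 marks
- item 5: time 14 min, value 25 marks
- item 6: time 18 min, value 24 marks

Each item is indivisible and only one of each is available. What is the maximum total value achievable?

Check high-value combinations within 18 min:
- item 2+item 4: time 13+5=18, value 41+50=91
- item 1+item 4: time 3+5=8, value 32+50=82
- item 3+item 4: time 12+5=17, value 28+50=78
- item 1+item 2: time 3+13=16, value 32+41=73
Best: 91 marks.

91 marks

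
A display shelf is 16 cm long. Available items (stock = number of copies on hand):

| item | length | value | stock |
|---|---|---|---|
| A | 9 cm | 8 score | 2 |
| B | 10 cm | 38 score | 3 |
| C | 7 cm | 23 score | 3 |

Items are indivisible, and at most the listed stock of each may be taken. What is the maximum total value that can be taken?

Best selections within length 16 and stock limits:
- 2×C: length 14, value 46
- 1×B: length 10, value 38
- 1×A + 1×C: length 16, value 31
Best: 46 score.

46 score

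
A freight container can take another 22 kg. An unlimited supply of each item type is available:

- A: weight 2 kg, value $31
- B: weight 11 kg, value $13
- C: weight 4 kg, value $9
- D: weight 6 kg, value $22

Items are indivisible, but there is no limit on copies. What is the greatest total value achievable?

$341

Best value-per-unit is A at 31/2, and filling with it alone uses weight 11×2=22. No mix of the others beats 11×31 = 341.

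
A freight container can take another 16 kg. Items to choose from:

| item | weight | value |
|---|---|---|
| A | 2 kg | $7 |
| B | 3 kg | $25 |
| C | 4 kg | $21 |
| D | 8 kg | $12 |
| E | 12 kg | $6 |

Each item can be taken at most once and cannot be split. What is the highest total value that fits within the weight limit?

Check high-value combinations within 16 kg:
- B+C+D: weight 3+4+8=15, value 25+21+12=58
- A+B+C: weight 2+3+4=9, value 7+25+21=53
- B+C: weight 3+4=7, value 25+21=46
- A+B+D: weight 2+3+8=13, value 7+25+12=44
- A+C+D: weight 2+4+8=14, value 7+21+12=40
Best: $58.

$58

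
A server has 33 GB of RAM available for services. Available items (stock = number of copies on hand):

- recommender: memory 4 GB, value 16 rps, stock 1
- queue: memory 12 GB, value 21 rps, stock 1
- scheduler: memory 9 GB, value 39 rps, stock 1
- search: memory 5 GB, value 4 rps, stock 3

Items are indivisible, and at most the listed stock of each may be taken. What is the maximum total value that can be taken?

Best selections within memory 33 and stock limits:
- 1×recommender + 1×queue + 1×scheduler + 1×search: memory 30, value 80
- 1×recommender + 1×queue + 1×scheduler: memory 25, value 76
- 1×queue + 1×scheduler + 2×search: memory 31, value 68
- 1×recommender + 1×scheduler + 3×search: memory 28, value 67
Best: 80 rps.

80 rps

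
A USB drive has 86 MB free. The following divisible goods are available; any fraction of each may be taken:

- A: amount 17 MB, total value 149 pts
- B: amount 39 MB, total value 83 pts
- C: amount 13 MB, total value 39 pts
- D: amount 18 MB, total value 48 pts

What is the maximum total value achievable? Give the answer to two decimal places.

Take in order of value per unit:
- A (149/17 per unit): all 17 → value 149, running total 149.00
- C (39/13 per unit): all 13 → value 39, running total 188.00
- D (48/18 per unit): all 18 → value 48, running total 236.00
- B (83/39 per unit): 38 of 39 → value 38×83/39 = 80.8718, running total 316.87
Total 316.87.

316.87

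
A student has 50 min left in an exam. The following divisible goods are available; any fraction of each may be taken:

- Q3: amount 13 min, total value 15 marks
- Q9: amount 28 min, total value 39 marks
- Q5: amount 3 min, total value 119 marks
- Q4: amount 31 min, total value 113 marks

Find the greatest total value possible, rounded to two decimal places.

254.29

Take in order of value per unit:
- Q5 (119/3 per unit): all 3 → value 119, running total 119.00
- Q4 (113/31 per unit): all 31 → value 113, running total 232.00
- Q9 (39/28 per unit): 16 of 28 → value 16×39/28 = 22.2857, running total 254.29
Total 254.29.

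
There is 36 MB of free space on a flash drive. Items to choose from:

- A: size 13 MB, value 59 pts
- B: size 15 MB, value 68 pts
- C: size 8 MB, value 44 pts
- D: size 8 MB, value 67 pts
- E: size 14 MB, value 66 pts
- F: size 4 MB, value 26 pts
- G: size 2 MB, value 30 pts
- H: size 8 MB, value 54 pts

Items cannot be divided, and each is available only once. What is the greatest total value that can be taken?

243 pts

Check high-value combinations within 36 MB:
- D+E+F+G+H: size 8+14+4+2+8=36, value 67+66+26+30+54=243
- A+D+F+G+H: size 13+8+4+2+8=35, value 59+67+26+30+54=236
- C+D+E+F+G: size 8+8+14+4+2=36, value 44+67+66+26+30=233
- A+C+D+F+G: size 13+8+8+4+2=35, value 59+44+67+26+30=226
Best: 243 pts.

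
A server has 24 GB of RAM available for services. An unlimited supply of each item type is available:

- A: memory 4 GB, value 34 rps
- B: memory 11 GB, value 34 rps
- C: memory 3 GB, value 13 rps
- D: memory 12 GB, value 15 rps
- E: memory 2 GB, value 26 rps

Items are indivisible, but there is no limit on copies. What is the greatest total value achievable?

312 rps

Best value-per-unit is E at 26/2, and filling with it alone uses memory 12×2=24. No mix of the others beats 12×26 = 312.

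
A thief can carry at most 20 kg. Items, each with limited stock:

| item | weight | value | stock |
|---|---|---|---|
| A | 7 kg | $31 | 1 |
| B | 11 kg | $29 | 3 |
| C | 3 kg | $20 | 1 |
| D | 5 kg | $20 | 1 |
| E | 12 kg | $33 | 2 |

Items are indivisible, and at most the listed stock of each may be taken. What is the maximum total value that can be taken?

$73

Top feasible selections:
- 1×C + 1×D + 1×E: weight 20, value 73
- 1×A + 1×C + 1×D: weight 15, value 71
- 1×B + 1×C + 1×D: weight 19, value 69
- 1×A + 1×E: weight 19, value 64
Best: $73.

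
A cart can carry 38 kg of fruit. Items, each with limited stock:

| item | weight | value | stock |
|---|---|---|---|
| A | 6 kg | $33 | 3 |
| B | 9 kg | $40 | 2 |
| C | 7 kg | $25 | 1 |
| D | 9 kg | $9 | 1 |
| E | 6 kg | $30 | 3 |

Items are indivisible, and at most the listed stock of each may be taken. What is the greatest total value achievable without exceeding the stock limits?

$189

Top feasible selections:
- 3×A + 3×E: weight 36, value 189
- 3×A + 1×C + 2×E: weight 37, value 184
Best: $189.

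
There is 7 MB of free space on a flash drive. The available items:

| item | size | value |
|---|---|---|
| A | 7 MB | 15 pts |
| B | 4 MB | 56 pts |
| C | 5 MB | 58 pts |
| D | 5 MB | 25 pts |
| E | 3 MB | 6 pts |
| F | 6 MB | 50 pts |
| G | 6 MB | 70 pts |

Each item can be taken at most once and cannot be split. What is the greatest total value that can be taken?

Check high-value combinations within 7 MB:
- G: size 6, value 70
- B+E: size 4+3=7, value 56+6=62
- C: size 5, value 58
Best: 70 pts.

70 pts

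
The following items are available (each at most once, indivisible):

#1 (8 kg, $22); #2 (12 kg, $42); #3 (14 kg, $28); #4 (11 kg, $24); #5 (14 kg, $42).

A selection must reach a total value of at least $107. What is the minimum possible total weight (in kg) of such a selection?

Subsets with value ≥ 107, sorted by total weight:
- #2+#4+#5: weight 37, value 108
- #2+#3+#5: weight 40, value 112
Minimum weight: 37 kg.

37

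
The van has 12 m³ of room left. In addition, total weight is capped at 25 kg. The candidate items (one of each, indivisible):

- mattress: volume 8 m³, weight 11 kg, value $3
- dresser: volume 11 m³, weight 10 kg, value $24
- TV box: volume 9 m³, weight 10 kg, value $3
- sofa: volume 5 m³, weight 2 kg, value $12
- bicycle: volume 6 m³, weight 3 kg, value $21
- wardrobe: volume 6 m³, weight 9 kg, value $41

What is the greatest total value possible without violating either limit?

Feasible sets respecting both limits:
- bicycle+wardrobe: volume 12, weight 12, value 62
- sofa+wardrobe: volume 11, weight 11, value 53
- wardrobe: volume 6, weight 9, value 41
- sofa+bicycle: volume 11, weight 5, value 33
Best: $62.

$62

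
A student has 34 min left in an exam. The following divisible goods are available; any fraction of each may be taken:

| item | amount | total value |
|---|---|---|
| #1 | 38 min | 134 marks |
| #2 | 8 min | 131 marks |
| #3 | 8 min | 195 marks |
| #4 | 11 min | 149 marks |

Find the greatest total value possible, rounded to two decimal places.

Take in order of value per unit:
- #3 (195/8 per unit): all 8 → value 195, running total 195.00
- #2 (131/8 per unit): all 8 → value 131, running total 326.00
- #4 (149/11 per unit): all 11 → value 149, running total 475.00
- #1 (134/38 per unit): 7 of 38 → value 7×134/38 = 24.6842, running total 499.68
Total 499.68.

499.68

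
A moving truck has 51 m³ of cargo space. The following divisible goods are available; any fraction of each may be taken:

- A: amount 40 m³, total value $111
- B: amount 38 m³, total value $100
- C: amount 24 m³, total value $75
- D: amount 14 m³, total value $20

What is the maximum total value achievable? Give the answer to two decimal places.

149.93

Take in order of value per unit:
- C (75/24 per unit): all 24 → value 75, running total 75.00
- A (111/40 per unit): 27 of 40 → value 27×111/40 = 74.9250, running total 149.93
Total 149.93.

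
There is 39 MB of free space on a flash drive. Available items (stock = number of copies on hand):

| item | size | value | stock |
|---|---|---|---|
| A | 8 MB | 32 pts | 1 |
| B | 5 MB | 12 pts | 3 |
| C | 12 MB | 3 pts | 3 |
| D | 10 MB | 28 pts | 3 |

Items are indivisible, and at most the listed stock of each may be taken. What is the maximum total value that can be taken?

116 pts

Best selections within size 39 and stock limits:
- 1×A + 3×D: size 38, value 116
- 1×A + 2×B + 2×D: size 38, value 112
Best: 116 pts.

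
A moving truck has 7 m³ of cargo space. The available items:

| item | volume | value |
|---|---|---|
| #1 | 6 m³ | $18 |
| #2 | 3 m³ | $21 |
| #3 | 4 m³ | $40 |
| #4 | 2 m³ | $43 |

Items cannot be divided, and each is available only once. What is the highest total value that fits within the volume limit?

Check high-value combinations within 7 m³:
- #3+#4: volume 4+2=6, value 40+43=83
- #2+#4: volume 3+2=5, value 21+43=64
- #2+#3: volume 3+4=7, value 21+40=61
- #4: volume 2, value 43
Best: $83.

$83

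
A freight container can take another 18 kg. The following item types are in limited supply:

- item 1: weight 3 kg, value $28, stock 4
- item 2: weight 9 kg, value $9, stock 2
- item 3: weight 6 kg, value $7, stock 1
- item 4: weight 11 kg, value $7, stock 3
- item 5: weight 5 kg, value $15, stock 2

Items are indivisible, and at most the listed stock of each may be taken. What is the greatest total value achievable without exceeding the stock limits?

$127

Top feasible selections:
- 4×item 1 + 1×item 5: weight 17, value 127
- 4×item 1 + 1×item 3: weight 18, value 119
Best: $127.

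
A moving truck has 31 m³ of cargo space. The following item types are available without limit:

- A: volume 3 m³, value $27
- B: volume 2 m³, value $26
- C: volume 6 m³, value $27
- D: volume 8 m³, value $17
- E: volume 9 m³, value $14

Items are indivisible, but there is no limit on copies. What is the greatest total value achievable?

Best value-per-unit is B at 26/2; filling with it alone gives 15×26 = 390.
Optimal mix: 1×A + 14×B → volume 31, value 391.

$391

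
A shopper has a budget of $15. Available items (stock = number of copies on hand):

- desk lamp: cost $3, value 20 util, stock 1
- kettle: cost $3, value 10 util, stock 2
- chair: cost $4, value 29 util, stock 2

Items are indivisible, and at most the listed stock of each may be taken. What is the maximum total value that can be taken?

Top feasible selections:
- 1×desk lamp + 1×kettle + 2×chair: cost 14, value 88
- 1×desk lamp + 2×chair: cost 11, value 78
- 2×kettle + 2×chair: cost 14, value 78
Best: 88 util.

88 util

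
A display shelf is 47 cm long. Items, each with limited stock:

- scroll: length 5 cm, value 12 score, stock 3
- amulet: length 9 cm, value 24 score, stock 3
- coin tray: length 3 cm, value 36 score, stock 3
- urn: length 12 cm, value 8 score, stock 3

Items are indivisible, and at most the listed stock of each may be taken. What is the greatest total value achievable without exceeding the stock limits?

204 score

Top feasible selections:
- 2×scroll + 3×amulet + 3×coin tray: length 46, value 204
- 1×scroll + 3×amulet + 3×coin tray: length 41, value 192
Best: 204 score.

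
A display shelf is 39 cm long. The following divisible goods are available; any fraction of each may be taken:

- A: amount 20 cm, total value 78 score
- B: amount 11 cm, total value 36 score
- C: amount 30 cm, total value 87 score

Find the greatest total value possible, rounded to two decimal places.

137.20

Take in order of value per unit:
- A (78/20 per unit): all 20 → value 78, running total 78.00
- B (36/11 per unit): all 11 → value 36, running total 114.00
- C (87/30 per unit): 8 of 30 → value 8×87/30 = 23.2000, running total 137.20
Total 137.20.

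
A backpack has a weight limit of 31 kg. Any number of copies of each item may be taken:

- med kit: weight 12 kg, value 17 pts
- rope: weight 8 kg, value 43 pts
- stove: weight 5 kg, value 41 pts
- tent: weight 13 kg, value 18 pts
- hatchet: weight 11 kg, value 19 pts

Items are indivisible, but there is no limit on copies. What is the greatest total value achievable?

246 pts

Best value-per-unit is stove at 41/5, and filling with it alone uses weight 6×5=30. No mix of the others beats 6×41 = 246.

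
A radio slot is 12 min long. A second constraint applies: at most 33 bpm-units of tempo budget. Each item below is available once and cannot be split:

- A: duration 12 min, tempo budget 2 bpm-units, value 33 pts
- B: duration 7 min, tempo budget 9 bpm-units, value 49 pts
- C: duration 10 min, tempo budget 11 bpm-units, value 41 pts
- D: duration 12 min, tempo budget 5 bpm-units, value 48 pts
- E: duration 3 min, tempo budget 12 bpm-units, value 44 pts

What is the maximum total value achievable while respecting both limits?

Feasible sets respecting both limits:
- B+E: duration 10, tempo budget 21, value 93
- B: duration 7, tempo budget 9, value 49
- D: duration 12, tempo budget 5, value 48
- E: duration 3, tempo budget 12, value 44
Best: 93 pts.

93 pts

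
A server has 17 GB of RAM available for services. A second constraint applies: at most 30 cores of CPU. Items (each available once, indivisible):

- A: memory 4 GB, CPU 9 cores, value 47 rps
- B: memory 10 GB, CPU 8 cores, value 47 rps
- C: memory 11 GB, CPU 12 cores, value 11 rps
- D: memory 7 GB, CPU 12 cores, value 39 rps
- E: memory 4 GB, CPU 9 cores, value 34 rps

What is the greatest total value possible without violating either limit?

Feasible sets respecting both limits:
- A+D+E: memory 15, CPU 30, value 120
- A+B: memory 14, CPU 17, value 94
- A+D: memory 11, CPU 21, value 86
- B+D: memory 17, CPU 20, value 86
Best: 120 rps.

120 rps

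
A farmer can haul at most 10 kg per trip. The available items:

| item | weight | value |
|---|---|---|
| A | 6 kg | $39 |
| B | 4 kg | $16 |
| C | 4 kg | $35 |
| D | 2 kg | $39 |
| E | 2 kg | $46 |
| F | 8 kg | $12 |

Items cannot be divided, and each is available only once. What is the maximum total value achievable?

Check high-value combinations within 10 kg:
- A+D+E: weight 6+2+2=10, value 39+39+46=124
- C+D+E: weight 4+2+2=8, value 35+39+46=120
- B+D+E: weight 4+2+2=8, value 16+39+46=101
- B+C+E: weight 4+4+2=10, value 16+35+46=97
- B+C+D: weight 4+4+2=10, value 16+35+39=90
Best: $124.

$124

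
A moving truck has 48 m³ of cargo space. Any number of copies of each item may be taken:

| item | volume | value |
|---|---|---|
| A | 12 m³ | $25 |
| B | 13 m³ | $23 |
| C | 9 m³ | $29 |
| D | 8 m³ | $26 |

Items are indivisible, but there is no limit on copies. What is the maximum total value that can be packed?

$156

Best value-per-unit is D at 26/8, and filling with it alone uses volume 6×8=48. No mix of the others beats 6×26 = 156.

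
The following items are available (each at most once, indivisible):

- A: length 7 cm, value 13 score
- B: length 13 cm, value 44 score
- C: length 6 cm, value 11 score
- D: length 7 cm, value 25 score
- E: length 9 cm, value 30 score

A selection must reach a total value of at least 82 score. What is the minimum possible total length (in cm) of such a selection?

27

Subsets with value ≥ 82, sorted by total length:
- A+B+D: length 27, value 82
- B+C+E: length 28, value 85
- B+D+E: length 29, value 99
- A+B+E: length 29, value 87
Minimum length: 27 cm.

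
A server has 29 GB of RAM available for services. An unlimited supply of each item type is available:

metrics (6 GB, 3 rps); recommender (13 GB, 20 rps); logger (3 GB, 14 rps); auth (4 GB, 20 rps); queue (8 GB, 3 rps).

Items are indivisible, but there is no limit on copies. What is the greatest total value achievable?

142 rps

Best value-per-unit is auth at 20/4; filling with it alone gives 7×20 = 140.
Optimal mix: 3×logger + 5×auth → memory 29, value 142.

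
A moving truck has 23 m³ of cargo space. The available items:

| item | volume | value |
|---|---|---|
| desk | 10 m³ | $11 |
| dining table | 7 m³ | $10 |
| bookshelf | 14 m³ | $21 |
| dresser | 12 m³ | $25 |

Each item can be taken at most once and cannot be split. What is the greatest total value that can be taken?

Check high-value combinations within 23 m³:
- desk+dresser: volume 10+12=22, value 11+25=36
- dining table+dresser: volume 7+12=19, value 10+25=35
- dining table+bookshelf: volume 7+14=21, value 10+21=31
- dresser: volume 12, value 25
Best: $36.

$36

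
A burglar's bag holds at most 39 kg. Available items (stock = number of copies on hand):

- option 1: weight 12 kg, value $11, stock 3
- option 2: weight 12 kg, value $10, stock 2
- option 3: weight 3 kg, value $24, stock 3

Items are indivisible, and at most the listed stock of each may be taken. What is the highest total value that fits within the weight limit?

$94

Best selections within weight 39 and stock limits:
- 2×option 1 + 3×option 3: weight 33, value 94
- 1×option 1 + 1×option 2 + 3×option 3: weight 33, value 93
- 2×option 2 + 3×option 3: weight 33, value 92
Best: $94.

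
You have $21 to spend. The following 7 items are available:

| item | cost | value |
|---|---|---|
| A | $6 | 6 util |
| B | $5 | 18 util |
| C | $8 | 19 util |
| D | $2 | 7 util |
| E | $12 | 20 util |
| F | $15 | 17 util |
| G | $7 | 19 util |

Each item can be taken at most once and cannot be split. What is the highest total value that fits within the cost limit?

56 util

This is a 0/1 knapsack; check combinations near the capacity.
- B+C+G: cost 5+8+7=20, value 18+19+19=56
- A+B+D+G: cost 6+5+2+7=20, value 6+18+7+19=50
- A+B+C+D: cost 6+5+8+2=21, value 6+18+19+7=50
- D+E+G: cost 2+12+7=21, value 7+20+19=46
Best: 56 util.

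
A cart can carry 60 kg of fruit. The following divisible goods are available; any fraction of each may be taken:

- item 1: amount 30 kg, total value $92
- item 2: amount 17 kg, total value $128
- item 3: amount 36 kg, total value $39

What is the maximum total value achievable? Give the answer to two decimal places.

Take in order of value per unit:
- item 2 (128/17 per unit): all 17 → value 128, running total 128.00
- item 1 (92/30 per unit): all 30 → value 92, running total 220.00
- item 3 (39/36 per unit): 13 of 36 → value 13×39/36 = 14.0833, running total 234.08
Total 234.08.

234.08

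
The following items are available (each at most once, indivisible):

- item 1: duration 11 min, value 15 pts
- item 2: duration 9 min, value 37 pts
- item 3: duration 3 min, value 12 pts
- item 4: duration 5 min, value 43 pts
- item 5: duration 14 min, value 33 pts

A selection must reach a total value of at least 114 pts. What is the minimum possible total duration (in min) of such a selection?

31

Subsets with value ≥ 114, sorted by total duration:
- item 2+item 3+item 4+item 5: duration 31, value 125
- item 1+item 2+item 4+item 5: duration 39, value 128
Minimum duration: 31 min.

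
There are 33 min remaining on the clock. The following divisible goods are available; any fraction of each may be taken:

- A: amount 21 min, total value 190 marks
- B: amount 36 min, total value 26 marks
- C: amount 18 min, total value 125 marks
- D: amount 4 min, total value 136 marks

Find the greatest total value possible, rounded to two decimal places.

381.56

Take in order of value per unit:
- D (136/4 per unit): all 4 → value 136, running total 136.00
- A (190/21 per unit): all 21 → value 190, running total 326.00
- C (125/18 per unit): 8 of 18 → value 8×125/18 = 55.5556, running total 381.56
Total 381.56.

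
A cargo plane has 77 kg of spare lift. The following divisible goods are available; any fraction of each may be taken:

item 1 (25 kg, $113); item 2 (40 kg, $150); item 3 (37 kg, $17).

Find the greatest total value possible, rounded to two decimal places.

268.51

Take in order of value per unit:
- item 1 (113/25 per unit): all 25 → value 113, running total 113.00
- item 2 (150/40 per unit): all 40 → value 150, running total 263.00
- item 3 (17/37 per unit): 12 of 37 → value 12×17/37 = 5.5135, running total 268.51
Total 268.51.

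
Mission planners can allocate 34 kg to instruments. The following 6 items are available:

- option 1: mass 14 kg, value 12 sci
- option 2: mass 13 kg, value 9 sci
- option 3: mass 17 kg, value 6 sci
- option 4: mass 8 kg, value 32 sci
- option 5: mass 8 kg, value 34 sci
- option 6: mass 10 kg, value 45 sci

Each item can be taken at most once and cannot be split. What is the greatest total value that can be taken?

This is a 0/1 knapsack; check combinations near the capacity.
- option 4+option 5+option 6: mass 8+8+10=26, value 32+34+45=111
- option 1+option 5+option 6: mass 14+8+10=32, value 12+34+45=91
- option 1+option 4+option 6: mass 14+8+10=32, value 12+32+45=89
- option 2+option 5+option 6: mass 13+8+10=31, value 9+34+45=88
- option 2+option 4+option 6: mass 13+8+10=31, value 9+32+45=86
Best: 111 sci.

111 sci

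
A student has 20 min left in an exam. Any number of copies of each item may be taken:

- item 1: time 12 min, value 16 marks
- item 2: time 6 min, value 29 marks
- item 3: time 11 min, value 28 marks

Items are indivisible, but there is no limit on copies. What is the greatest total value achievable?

Best value-per-unit is item 2 at 29/6, and filling with it alone uses time 3×6=18. No mix of the others beats 3×29 = 87.

87 marks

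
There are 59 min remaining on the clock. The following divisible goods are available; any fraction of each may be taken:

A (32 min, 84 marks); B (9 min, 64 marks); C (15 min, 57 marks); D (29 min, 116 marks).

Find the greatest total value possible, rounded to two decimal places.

Take in order of value per unit:
- B (64/9 per unit): all 9 → value 64, running total 64.00
- D (116/29 per unit): all 29 → value 116, running total 180.00
- C (57/15 per unit): all 15 → value 57, running total 237.00
- A (84/32 per unit): 6 of 32 → value 6×84/32 = 15.7500, running total 252.75
Total 252.75.

252.75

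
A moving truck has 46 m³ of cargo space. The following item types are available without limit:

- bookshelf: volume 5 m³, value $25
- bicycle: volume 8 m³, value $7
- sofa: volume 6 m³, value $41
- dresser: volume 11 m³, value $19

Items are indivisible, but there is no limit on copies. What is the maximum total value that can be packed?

$296

Best value-per-unit is sofa at 41/6; filling with it alone gives 7×41 = 287.
Optimal mix: 2×bookshelf + 6×sofa → volume 46, value 296.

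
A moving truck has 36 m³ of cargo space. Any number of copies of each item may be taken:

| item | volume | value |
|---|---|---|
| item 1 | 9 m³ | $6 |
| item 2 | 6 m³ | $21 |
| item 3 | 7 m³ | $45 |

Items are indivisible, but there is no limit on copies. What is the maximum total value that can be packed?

$225

Best value-per-unit is item 3 at 45/7, and filling with it alone uses volume 5×7=35. No mix of the others beats 5×45 = 225.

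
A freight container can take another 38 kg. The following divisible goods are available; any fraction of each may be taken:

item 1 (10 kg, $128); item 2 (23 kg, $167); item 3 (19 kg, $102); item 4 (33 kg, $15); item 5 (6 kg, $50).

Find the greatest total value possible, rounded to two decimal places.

337.74

Take in order of value per unit:
- item 1 (128/10 per unit): all 10 → value 128, running total 128.00
- item 5 (50/6 per unit): all 6 → value 50, running total 178.00
- item 2 (167/23 per unit): 22 of 23 → value 22×167/23 = 159.7391, running total 337.74
Total 337.74.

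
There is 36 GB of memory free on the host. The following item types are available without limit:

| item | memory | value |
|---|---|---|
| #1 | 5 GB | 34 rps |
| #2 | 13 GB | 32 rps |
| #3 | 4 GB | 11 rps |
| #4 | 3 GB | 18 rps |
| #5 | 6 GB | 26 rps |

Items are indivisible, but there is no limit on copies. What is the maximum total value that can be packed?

Best value-per-unit is #1 at 34/5; filling with it alone gives 7×34 = 238.
Optimal mix: 6×#1 + 2×#4 → memory 36, value 240.

240 rps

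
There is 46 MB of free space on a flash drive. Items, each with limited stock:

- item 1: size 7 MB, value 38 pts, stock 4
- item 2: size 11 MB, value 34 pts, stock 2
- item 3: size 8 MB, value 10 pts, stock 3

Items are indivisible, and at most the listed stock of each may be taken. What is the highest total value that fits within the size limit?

186 pts

Best selections within size 46 and stock limits:
- 4×item 1 + 1×item 2: size 39, value 186
- 3×item 1 + 2×item 2: size 43, value 182
- 4×item 1 + 2×item 3: size 44, value 172
- 4×item 1 + 1×item 3: size 36, value 162
Best: 186 pts.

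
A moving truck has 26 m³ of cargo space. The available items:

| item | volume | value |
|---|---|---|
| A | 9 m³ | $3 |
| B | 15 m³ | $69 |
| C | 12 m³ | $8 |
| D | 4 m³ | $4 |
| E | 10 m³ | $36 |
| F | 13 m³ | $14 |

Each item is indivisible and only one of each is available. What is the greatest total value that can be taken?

This is a 0/1 knapsack; check combinations near the capacity.
- B+E: volume 15+10=25, value 69+36=105
- B+D: volume 15+4=19, value 69+4=73
- A+B: volume 9+15=24, value 3+69=72
Best: $105.

$105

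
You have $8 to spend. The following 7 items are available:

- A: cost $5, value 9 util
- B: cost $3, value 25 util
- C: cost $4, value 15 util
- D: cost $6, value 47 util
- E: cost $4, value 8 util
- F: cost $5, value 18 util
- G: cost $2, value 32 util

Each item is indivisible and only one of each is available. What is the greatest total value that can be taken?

This is a 0/1 knapsack; check combinations near the capacity.
- D+G: cost 6+2=8, value 47+32=79
- B+G: cost 3+2=5, value 25+32=57
- F+G: cost 5+2=7, value 18+32=50
- D: cost 6, value 47
Best: 79 util.

79 util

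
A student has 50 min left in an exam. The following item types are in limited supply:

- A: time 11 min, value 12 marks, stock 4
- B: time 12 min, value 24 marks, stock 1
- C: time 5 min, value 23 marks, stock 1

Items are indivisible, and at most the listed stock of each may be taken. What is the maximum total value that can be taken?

Top feasible selections:
- 3×A + 1×B + 1×C: time 50, value 83
- 2×A + 1×B + 1×C: time 39, value 71
Best: 83 marks.

83 marks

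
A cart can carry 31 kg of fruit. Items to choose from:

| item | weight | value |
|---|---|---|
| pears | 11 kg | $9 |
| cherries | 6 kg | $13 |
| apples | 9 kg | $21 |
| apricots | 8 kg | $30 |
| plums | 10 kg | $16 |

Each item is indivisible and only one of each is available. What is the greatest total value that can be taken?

$67

This is a 0/1 knapsack; check combinations near the capacity.
- apples+apricots+plums: weight 9+8+10=27, value 21+30+16=67
- cherries+apples+apricots: weight 6+9+8=23, value 13+21+30=64
- pears+apples+apricots: weight 11+9+8=28, value 9+21+30=60
- cherries+apricots+plums: weight 6+8+10=24, value 13+30+16=59
- pears+apricots+plums: weight 11+8+10=29, value 9+30+16=55
Best: $67.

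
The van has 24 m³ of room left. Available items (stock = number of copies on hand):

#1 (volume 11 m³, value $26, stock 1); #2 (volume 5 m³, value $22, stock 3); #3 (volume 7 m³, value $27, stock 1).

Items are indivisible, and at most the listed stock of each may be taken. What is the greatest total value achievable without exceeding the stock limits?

Best selections within volume 24 and stock limits:
- 3×#2 + 1×#3: volume 22, value 93
- 1×#1 + 1×#2 + 1×#3: volume 23, value 75
- 2×#2 + 1×#3: volume 17, value 71
- 1×#1 + 2×#2: volume 21, value 70
Best: $93.

$93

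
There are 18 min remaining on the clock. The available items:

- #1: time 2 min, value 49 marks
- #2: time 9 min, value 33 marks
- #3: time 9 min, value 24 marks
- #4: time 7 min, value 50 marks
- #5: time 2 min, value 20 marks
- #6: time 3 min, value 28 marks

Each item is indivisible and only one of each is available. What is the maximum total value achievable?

147 marks

This is a 0/1 knapsack; check combinations near the capacity.
- #1+#4+#5+#6: time 2+7+2+3=14, value 49+50+20+28=147
- #1+#2+#4: time 2+9+7=18, value 49+33+50=132
- #1+#2+#5+#6: time 2+9+2+3=16, value 49+33+20+28=130
- #1+#4+#6: time 2+7+3=12, value 49+50+28=127
- #1+#3+#4: time 2+9+7=18, value 49+24+50=123
Best: 147 marks.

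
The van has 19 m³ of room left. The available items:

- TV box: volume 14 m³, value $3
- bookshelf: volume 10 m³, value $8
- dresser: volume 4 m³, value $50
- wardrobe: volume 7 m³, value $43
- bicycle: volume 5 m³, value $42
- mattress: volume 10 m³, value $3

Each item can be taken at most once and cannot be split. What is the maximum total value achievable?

$135

This is a 0/1 knapsack; check combinations near the capacity.
- dresser+wardrobe+bicycle: volume 4+7+5=16, value 50+43+42=135
- bookshelf+dresser+bicycle: volume 10+4+5=19, value 8+50+42=100
- dresser+bicycle+mattress: volume 4+5+10=19, value 50+42+3=95
Best: $135.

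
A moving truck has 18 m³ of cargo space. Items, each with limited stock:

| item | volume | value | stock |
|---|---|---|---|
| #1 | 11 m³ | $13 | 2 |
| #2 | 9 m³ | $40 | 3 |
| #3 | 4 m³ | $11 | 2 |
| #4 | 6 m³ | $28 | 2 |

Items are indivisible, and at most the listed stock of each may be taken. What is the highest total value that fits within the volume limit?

Best selections within volume 18 and stock limits:
- 2×#2: volume 18, value 80
- 1×#2 + 1×#4: volume 15, value 68
- 1×#3 + 2×#4: volume 16, value 67
- 1×#2 + 2×#3: volume 17, value 62
Best: $80.

$80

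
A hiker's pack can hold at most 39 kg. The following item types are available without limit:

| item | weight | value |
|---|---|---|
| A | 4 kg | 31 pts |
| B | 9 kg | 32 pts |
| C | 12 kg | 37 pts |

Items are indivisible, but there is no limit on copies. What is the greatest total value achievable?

Best value-per-unit is A at 31/4, and filling with it alone uses weight 9×4=36. No mix of the others beats 9×31 = 279.

279 pts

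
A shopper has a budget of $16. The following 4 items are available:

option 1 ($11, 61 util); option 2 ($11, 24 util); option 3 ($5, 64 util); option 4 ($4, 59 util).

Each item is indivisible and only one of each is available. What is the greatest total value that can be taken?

This is a 0/1 knapsack; check combinations near the capacity.
- option 1+option 3: cost 11+5=16, value 61+64=125
- option 3+option 4: cost 5+4=9, value 64+59=123
- option 1+option 4: cost 11+4=15, value 61+59=120
- option 2+option 3: cost 11+5=16, value 24+64=88
- option 2+option 4: cost 11+4=15, value 24+59=83
Best: 125 util.

125 util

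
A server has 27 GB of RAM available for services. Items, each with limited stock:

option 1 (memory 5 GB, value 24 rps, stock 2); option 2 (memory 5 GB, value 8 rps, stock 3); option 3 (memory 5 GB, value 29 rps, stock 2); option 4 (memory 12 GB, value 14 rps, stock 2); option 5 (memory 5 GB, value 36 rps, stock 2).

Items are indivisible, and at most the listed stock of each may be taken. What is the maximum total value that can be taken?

154 rps

Best selections within memory 27 and stock limits:
- 1×option 1 + 2×option 3 + 2×option 5: memory 25, value 154
- 2×option 1 + 1×option 3 + 2×option 5: memory 25, value 149
Best: 154 rps.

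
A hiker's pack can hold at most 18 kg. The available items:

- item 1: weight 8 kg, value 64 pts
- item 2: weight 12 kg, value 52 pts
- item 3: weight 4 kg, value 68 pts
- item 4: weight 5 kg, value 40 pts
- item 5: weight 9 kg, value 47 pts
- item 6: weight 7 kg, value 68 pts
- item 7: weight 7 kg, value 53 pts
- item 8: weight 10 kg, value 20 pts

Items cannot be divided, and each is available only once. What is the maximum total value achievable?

Check high-value combinations within 18 kg:
- item 3+item 6+item 7: weight 4+7+7=18, value 68+68+53=189
- item 3+item 4+item 6: weight 4+5+7=16, value 68+40+68=176
- item 1+item 3+item 4: weight 8+4+5=17, value 64+68+40=172
- item 3+item 4+item 7: weight 4+5+7=16, value 68+40+53=161
- item 3+item 4+item 5: weight 4+5+9=18, value 68+40+47=155
Best: 189 pts.

189 pts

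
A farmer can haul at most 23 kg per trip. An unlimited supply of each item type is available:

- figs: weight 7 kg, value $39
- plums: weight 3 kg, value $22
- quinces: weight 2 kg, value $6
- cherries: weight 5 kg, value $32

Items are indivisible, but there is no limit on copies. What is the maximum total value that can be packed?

Best value-per-unit is plums at 22/3; filling with it alone gives 7×22 = 154.
Optimal mix: 6×plums + 1×cherries → weight 23, value 164.

$164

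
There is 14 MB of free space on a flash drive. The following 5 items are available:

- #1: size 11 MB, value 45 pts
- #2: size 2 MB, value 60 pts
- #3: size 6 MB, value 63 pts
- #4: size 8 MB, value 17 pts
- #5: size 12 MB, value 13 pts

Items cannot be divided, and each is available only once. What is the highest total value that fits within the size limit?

123 pts

Check high-value combinations within 14 MB:
- #2+#3: size 2+6=8, value 60+63=123
- #1+#2: size 11+2=13, value 45+60=105
- #3+#4: size 6+8=14, value 63+17=80
- #2+#4: size 2+8=10, value 60+17=77
Best: 123 pts.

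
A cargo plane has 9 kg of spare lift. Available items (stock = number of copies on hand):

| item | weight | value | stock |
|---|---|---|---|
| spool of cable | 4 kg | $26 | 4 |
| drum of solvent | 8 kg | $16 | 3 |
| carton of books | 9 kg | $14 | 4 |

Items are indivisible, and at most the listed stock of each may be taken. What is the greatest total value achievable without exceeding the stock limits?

$52

Best selections within weight 9 and stock limits:
- 2×spool of cable: weight 8, value 52
- 1×spool of cable: weight 4, value 26
Best: $52.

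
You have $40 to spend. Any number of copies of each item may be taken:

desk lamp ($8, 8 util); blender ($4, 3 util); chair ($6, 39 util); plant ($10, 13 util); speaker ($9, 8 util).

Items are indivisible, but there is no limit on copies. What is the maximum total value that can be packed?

Best value-per-unit is chair at 39/6; filling with it alone gives 6×39 = 234.
Optimal mix: 1×blender + 6×chair → cost 40, value 237.

237 util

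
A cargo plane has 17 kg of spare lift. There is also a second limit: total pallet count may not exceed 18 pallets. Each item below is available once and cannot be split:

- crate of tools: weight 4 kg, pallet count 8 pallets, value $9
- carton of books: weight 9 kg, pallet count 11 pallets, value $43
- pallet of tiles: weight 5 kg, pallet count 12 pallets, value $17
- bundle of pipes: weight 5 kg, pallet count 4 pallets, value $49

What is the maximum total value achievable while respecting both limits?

$92

Feasible sets respecting both limits:
- carton of books+bundle of pipes: weight 14, pallet count 15, value 92
- pallet of tiles+bundle of pipes: weight 10, pallet count 16, value 66
- crate of tools+bundle of pipes: weight 9, pallet count 12, value 58
Best: $92.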